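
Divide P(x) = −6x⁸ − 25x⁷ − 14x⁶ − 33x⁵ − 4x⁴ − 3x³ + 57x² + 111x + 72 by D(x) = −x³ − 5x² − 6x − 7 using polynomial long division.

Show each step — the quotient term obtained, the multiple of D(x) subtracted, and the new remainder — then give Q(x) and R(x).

Q(x) = 6x⁵ − 5x⁴ + 3x³ + 6x² − 9x − 9; R(x) = −6x + 9

Step 1: lead(−6x⁸ − 25x⁷ − 14x⁶ − 33x⁵ − 4x⁴ − 3x³ + 57x² + 111x + 72) ÷ lead(D) = −6x⁸ ÷ −x³ = 6x⁵. Subtract (6x⁵)·D = −6x⁸ − 30x⁷ − 36x⁶ − 42x⁵. Remainder: 5x⁷ + 22x⁶ + 9x⁵ − 4x⁴ − 3x³ + 57x² + 111x + 72.
Step 2: lead(5x⁷ + 22x⁶ + 9x⁵ − 4x⁴ − 3x³ + 57x² + 111x + 72) ÷ lead(D) = 5x⁷ ÷ −x³ = −5x⁴. Subtract (−5x⁴)·D = 5x⁷ + 25x⁶ + 30x⁵ + 35x⁴. Remainder: −3x⁶ − 21x⁵ − 39x⁴ − 3x³ + 57x² + 111x + 72.
Step 3: lead(−3x⁶ − 21x⁵ − 39x⁴ − 3x³ + 57x² + 111x + 72) ÷ lead(D) = −3x⁶ ÷ −x³ = 3x³. Subtract (3x³)·D = −3x⁶ − 15x⁵ − 18x⁴ − 21x³. Remainder: −6x⁵ − 21x⁴ + 18x³ + 57x² + 111x + 72.
Step 4: lead(−6x⁵ − 21x⁴ + 18x³ + 57x² + 111x + 72) ÷ lead(D) = −6x⁵ ÷ −x³ = 6x². Subtract (6x²)·D = −6x⁵ − 30x⁴ − 36x³ − 42x². Remainder: 9x⁴ + 54x³ + 99x² + 111x + 72.
Step 5: lead(9x⁴ + 54x³ + 99x² + 111x + 72) ÷ lead(D) = 9x⁴ ÷ −x³ = −9x. Subtract (−9x)·D = 9x⁴ + 45x³ + 54x² + 63x. Remainder: 9x³ + 45x² + 48x + 72.
Step 6: lead(9x³ + 45x² + 48x + 72) ÷ lead(D) = 9x³ ÷ −x³ = −9. Subtract (−9)·D = 9x³ + 45x² + 54x + 63. Remainder: −6x + 9.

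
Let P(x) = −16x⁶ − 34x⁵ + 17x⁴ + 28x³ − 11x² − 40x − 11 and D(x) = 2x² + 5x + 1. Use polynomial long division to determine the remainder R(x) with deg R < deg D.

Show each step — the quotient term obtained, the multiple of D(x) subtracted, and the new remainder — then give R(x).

R(x) = −3

Step 1: lead(−16x⁶ − 34x⁵ + 17x⁴ + 28x³ − 11x² − 40x − 11) ÷ lead(D) = −16x⁶ ÷ 2x² = −8x⁴. Subtract (−8x⁴)·D = −16x⁶ − 40x⁵ − 8x⁴. Remainder: 6x⁵ + 25x⁴ + 28x³ − 11x² − 40x − 11.
Step 2: lead(6x⁵ + 25x⁴ + 28x³ − 11x² − 40x − 11) ÷ lead(D) = 6x⁵ ÷ 2x² = 3x³. Subtract (3x³)·D = 6x⁵ + 15x⁴ + 3x³. Remainder: 10x⁴ + 25x³ − 11x² − 40x − 11.
Step 3: lead(10x⁴ + 25x³ − 11x² − 40x − 11) ÷ lead(D) = 10x⁴ ÷ 2x² = 5x². Subtract (5x²)·D = 10x⁴ + 25x³ + 5x². Remainder: −16x² − 40x − 11.
Step 4: lead(−16x² − 40x − 11) ÷ lead(D) = −16x² ÷ 2x² = −8. Subtract (−8)·D = −16x² − 40x − 8. Remainder: −3.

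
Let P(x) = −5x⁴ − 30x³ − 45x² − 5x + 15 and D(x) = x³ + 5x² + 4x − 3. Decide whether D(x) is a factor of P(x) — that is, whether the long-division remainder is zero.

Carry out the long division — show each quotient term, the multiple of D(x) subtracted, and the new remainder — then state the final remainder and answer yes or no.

Step 1: lead(−5x⁴ − 30x³ − 45x² − 5x + 15) ÷ lead(D) = −5x⁴ ÷ x³ = −5x. Subtract (−5x)·D = −5x⁴ − 25x³ − 20x² + 15x. Remainder: −5x³ − 25x² − 20x + 15.
Step 2: lead(−5x³ − 25x² − 20x + 15) ÷ lead(D) = −5x³ ÷ x³ = −5. Subtract (−5)·D = −5x³ − 25x² − 20x + 15. Remainder: 0.

R(x) = 0, so D(x) is a factor of P(x). yes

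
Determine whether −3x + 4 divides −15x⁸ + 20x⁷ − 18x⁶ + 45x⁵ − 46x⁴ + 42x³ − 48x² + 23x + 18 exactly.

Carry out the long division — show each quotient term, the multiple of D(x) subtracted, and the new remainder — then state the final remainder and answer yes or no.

Step 1: lead(−15x⁸ + 20x⁷ − 18x⁶ + 45x⁵ − 46x⁴ + 42x³ − 48x² + 23x + 18) ÷ lead(D) = −15x⁸ ÷ −3x = 5x⁷. Subtract (5x⁷)·D = −15x⁸ + 20x⁷. Remainder: −18x⁶ + 45x⁵ − 46x⁴ + 42x³ − 48x² + 23x + 18.
Step 2: lead(−18x⁶ + 45x⁵ − 46x⁴ + 42x³ − 48x² + 23x + 18) ÷ lead(D) = −18x⁶ ÷ −3x = 6x⁵. Subtract (6x⁵)·D = −18x⁶ + 24x⁵. Remainder: 21x⁵ − 46x⁴ + 42x³ − 48x² + 23x + 18.
Step 3: lead(21x⁵ − 46x⁴ + 42x³ − 48x² + 23x + 18) ÷ lead(D) = 21x⁵ ÷ −3x = −7x⁴. Subtract (−7x⁴)·D = 21x⁵ − 28x⁴. Remainder: −18x⁴ + 42x³ − 48x² + 23x + 18.
Step 4: lead(−18x⁴ + 42x³ − 48x² + 23x + 18) ÷ lead(D) = −18x⁴ ÷ −3x = 6x³. Subtract (6x³)·D = −18x⁴ + 24x³. Remainder: 18x³ − 48x² + 23x + 18.
Step 5: lead(18x³ − 48x² + 23x + 18) ÷ lead(D) = 18x³ ÷ −3x = −6x². Subtract (−6x²)·D = 18x³ − 24x². Remainder: −24x² + 23x + 18.
Step 6: lead(−24x² + 23x + 18) ÷ lead(D) = −24x² ÷ −3x = 8x. Subtract (8x)·D = −24x² + 32x. Remainder: −9x + 18.
Step 7: lead(−9x + 18) ÷ lead(D) = −9x ÷ −3x = 3. Subtract (3)·D = −9x + 12. Remainder: 6.

R(x) = 6, so D(x) is not a factor of P(x). no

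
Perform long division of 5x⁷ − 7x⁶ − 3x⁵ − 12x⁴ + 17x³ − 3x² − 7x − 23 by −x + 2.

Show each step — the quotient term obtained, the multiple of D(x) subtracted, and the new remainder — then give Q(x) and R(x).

Q(x) = −5x⁶ − 3x⁵ − 3x⁴ + 6x³ − 5x² − 7x − 7; R(x) = −9

Step 1: lead(5x⁷ − 7x⁶ − 3x⁵ − 12x⁴ + 17x³ − 3x² − 7x − 23) ÷ lead(D) = 5x⁷ ÷ −x = −5x⁶. Subtract (−5x⁶)·D = 5x⁷ − 10x⁶. Remainder: 3x⁶ − 3x⁵ − 12x⁴ + 17x³ − 3x² − 7x − 23.
Step 2: lead(3x⁶ − 3x⁵ − 12x⁴ + 17x³ − 3x² − 7x − 23) ÷ lead(D) = 3x⁶ ÷ −x = −3x⁵. Subtract (−3x⁵)·D = 3x⁶ − 6x⁵. Remainder: 3x⁵ − 12x⁴ + 17x³ − 3x² − 7x − 23.
Step 3: lead(3x⁵ − 12x⁴ + 17x³ − 3x² − 7x − 23) ÷ lead(D) = 3x⁵ ÷ −x = −3x⁴. Subtract (−3x⁴)·D = 3x⁵ − 6x⁴. Remainder: −6x⁴ + 17x³ − 3x² − 7x − 23.
Step 4: lead(−6x⁴ + 17x³ − 3x² − 7x − 23) ÷ lead(D) = −6x⁴ ÷ −x = 6x³. Subtract (6x³)·D = −6x⁴ + 12x³. Remainder: 5x³ − 3x² − 7x − 23.
Step 5: lead(5x³ − 3x² − 7x − 23) ÷ lead(D) = 5x³ ÷ −x = −5x². Subtract (−5x²)·D = 5x³ − 10x². Remainder: 7x² − 7x − 23.
Step 6: lead(7x² − 7x − 23) ÷ lead(D) = 7x² ÷ −x = −7x. Subtract (−7x)·D = 7x² − 14x. Remainder: 7x − 23.
Step 7: lead(7x − 23) ÷ lead(D) = 7x ÷ −x = −7. Subtract (−7)·D = 7x − 14. Remainder: −9.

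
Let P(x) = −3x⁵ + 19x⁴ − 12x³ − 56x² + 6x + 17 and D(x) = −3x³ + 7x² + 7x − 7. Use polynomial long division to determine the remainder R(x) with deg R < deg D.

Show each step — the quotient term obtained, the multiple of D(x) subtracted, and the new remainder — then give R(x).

Step 1: lead(−3x⁵ + 19x⁴ − 12x³ − 56x² + 6x + 17) ÷ lead(D) = −3x⁵ ÷ −3x³ = x². Subtract (x²)·D = −3x⁵ + 7x⁴ + 7x³ − 7x². Remainder: 12x⁴ − 19x³ − 49x² + 6x + 17.
Step 2: lead(12x⁴ − 19x³ − 49x² + 6x + 17) ÷ lead(D) = 12x⁴ ÷ −3x³ = −4x. Subtract (−4x)·D = 12x⁴ − 28x³ − 28x² + 28x. Remainder: 9x³ − 21x² − 22x + 17.
Step 3: lead(9x³ − 21x² − 22x + 17) ÷ lead(D) = 9x³ ÷ −3x³ = −3. Subtract (−3)·D = 9x³ − 21x² − 21x + 21. Remainder: −x − 4.

R(x) = −x − 4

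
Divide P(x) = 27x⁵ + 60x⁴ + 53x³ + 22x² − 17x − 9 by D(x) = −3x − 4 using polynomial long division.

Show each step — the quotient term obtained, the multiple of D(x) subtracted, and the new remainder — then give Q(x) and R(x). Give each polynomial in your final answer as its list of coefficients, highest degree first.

Step 1: lead(27x⁵ + 60x⁴ + 53x³ + 22x² − 17x − 9) ÷ lead(D) = 27x⁵ ÷ −3x = −9x⁴. Subtract (−9x⁴)·D = 27x⁵ + 36x⁴. Remainder: 24x⁴ + 53x³ + 22x² − 17x − 9.
Step 2: lead(24x⁴ + 53x³ + 22x² − 17x − 9) ÷ lead(D) = 24x⁴ ÷ −3x = −8x³. Subtract (−8x³)·D = 24x⁴ + 32x³. Remainder: 21x³ + 22x² − 17x − 9.
Step 3: lead(21x³ + 22x² − 17x − 9) ÷ lead(D) = 21x³ ÷ −3x = −7x². Subtract (−7x²)·D = 21x³ + 28x². Remainder: −6x² − 17x − 9.
Step 4: lead(−6x² − 17x − 9) ÷ lead(D) = −6x² ÷ −3x = 2x. Subtract (2x)·D = −6x² − 8x. Remainder: −9x − 9.
Step 5: lead(−9x − 9) ÷ lead(D) = −9x ÷ −3x = 3. Subtract (3)·D = −9x − 12. Remainder: 3.

Q = [-9, -8, -7, 2, 3]; R = [3]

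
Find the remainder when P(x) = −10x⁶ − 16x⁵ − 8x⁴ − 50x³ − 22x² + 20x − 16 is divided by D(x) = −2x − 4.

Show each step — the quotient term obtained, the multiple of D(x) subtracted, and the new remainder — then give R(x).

Step 1: lead(−10x⁶ − 16x⁵ − 8x⁴ − 50x³ − 22x² + 20x − 16) ÷ lead(D) = −10x⁶ ÷ −2x = 5x⁵. Subtract (5x⁵)·D = −10x⁶ − 20x⁵. Remainder: 4x⁵ − 8x⁴ − 50x³ − 22x² + 20x − 16.
Step 2: lead(4x⁵ − 8x⁴ − 50x³ − 22x² + 20x − 16) ÷ lead(D) = 4x⁵ ÷ −2x = −2x⁴. Subtract (−2x⁴)·D = 4x⁵ + 8x⁴. Remainder: −16x⁴ − 50x³ − 22x² + 20x − 16.
Step 3: lead(−16x⁴ − 50x³ − 22x² + 20x − 16) ÷ lead(D) = −16x⁴ ÷ −2x = 8x³. Subtract (8x³)·D = −16x⁴ − 32x³. Remainder: −18x³ − 22x² + 20x − 16.
Step 4: lead(−18x³ − 22x² + 20x − 16) ÷ lead(D) = −18x³ ÷ −2x = 9x². Subtract (9x²)·D = −18x³ − 36x². Remainder: 14x² + 20x − 16.
Step 5: lead(14x² + 20x − 16) ÷ lead(D) = 14x² ÷ −2x = −7x. Subtract (−7x)·D = 14x² + 28x. Remainder: −8x − 16.
Step 6: lead(−8x − 16) ÷ lead(D) = −8x ÷ −2x = 4. Subtract (4)·D = −8x − 16. Remainder: 0.

R(x) = 0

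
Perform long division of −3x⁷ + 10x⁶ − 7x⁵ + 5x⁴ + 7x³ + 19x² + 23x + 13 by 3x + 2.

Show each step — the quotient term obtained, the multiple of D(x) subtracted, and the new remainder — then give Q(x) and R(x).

Q(x) = −x⁶ + 4x⁵ − 5x⁴ + 5x³ − x² + 7x + 3; R(x) = 7

Step 1: lead(−3x⁷ + 10x⁶ − 7x⁵ + 5x⁴ + 7x³ + 19x² + 23x + 13) ÷ lead(D) = −3x⁷ ÷ 3x = −x⁶. Subtract (−x⁶)·D = −3x⁷ − 2x⁶. Remainder: 12x⁶ − 7x⁵ + 5x⁴ + 7x³ + 19x² + 23x + 13.
Step 2: lead(12x⁶ − 7x⁵ + 5x⁴ + 7x³ + 19x² + 23x + 13) ÷ lead(D) = 12x⁶ ÷ 3x = 4x⁵. Subtract (4x⁵)·D = 12x⁶ + 8x⁵. Remainder: −15x⁵ + 5x⁴ + 7x³ + 19x² + 23x + 13.
Step 3: lead(−15x⁵ + 5x⁴ + 7x³ + 19x² + 23x + 13) ÷ lead(D) = −15x⁵ ÷ 3x = −5x⁴. Subtract (−5x⁴)·D = −15x⁵ − 10x⁴. Remainder: 15x⁴ + 7x³ + 19x² + 23x + 13.
Step 4: lead(15x⁴ + 7x³ + 19x² + 23x + 13) ÷ lead(D) = 15x⁴ ÷ 3x = 5x³. Subtract (5x³)·D = 15x⁴ + 10x³. Remainder: −3x³ + 19x² + 23x + 13.
Step 5: lead(−3x³ + 19x² + 23x + 13) ÷ lead(D) = −3x³ ÷ 3x = −x². Subtract (−x²)·D = −3x³ − 2x². Remainder: 21x² + 23x + 13.
Step 6: lead(21x² + 23x + 13) ÷ lead(D) = 21x² ÷ 3x = 7x. Subtract (7x)·D = 21x² + 14x. Remainder: 9x + 13.
Step 7: lead(9x + 13) ÷ lead(D) = 9x ÷ 3x = 3. Subtract (3)·D = 9x + 6. Remainder: 7.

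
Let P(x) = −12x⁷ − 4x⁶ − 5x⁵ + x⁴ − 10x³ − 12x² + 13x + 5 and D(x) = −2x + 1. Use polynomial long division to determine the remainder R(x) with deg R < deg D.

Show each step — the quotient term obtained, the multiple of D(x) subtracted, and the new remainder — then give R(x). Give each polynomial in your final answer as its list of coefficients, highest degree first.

R = [7]

Step 1: lead(−12x⁷ − 4x⁶ − 5x⁵ + x⁴ − 10x³ − 12x² + 13x + 5) ÷ lead(D) = −12x⁷ ÷ −2x = 6x⁶. Subtract (6x⁶)·D = −12x⁷ + 6x⁶. Remainder: −10x⁶ − 5x⁵ + x⁴ − 10x³ − 12x² + 13x + 5.
Step 2: lead(−10x⁶ − 5x⁵ + x⁴ − 10x³ − 12x² + 13x + 5) ÷ lead(D) = −10x⁶ ÷ −2x = 5x⁵. Subtract (5x⁵)·D = −10x⁶ + 5x⁵. Remainder: −10x⁵ + x⁴ − 10x³ − 12x² + 13x + 5.
Step 3: lead(−10x⁵ + x⁴ − 10x³ − 12x² + 13x + 5) ÷ lead(D) = −10x⁵ ÷ −2x = 5x⁴. Subtract (5x⁴)·D = −10x⁵ + 5x⁴. Remainder: −4x⁴ − 10x³ − 12x² + 13x + 5.
Step 4: lead(−4x⁴ − 10x³ − 12x² + 13x + 5) ÷ lead(D) = −4x⁴ ÷ −2x = 2x³. Subtract (2x³)·D = −4x⁴ + 2x³. Remainder: −12x³ − 12x² + 13x + 5.
Step 5: lead(−12x³ − 12x² + 13x + 5) ÷ lead(D) = −12x³ ÷ −2x = 6x². Subtract (6x²)·D = −12x³ + 6x². Remainder: −18x² + 13x + 5.
Step 6: lead(−18x² + 13x + 5) ÷ lead(D) = −18x² ÷ −2x = 9x. Subtract (9x)·D = −18x² + 9x. Remainder: 4x + 5.
Step 7: lead(4x + 5) ÷ lead(D) = 4x ÷ −2x = −2. Subtract (−2)·D = 4x − 2. Remainder: 7.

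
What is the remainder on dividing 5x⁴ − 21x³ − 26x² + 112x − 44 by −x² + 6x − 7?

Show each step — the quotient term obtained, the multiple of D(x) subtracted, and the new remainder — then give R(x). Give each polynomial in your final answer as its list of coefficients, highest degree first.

Step 1: lead(5x⁴ − 21x³ − 26x² + 112x − 44) ÷ lead(D) = 5x⁴ ÷ −x² = −5x². Subtract (−5x²)·D = 5x⁴ − 30x³ + 35x². Remainder: 9x³ − 61x² + 112x − 44.
Step 2: lead(9x³ − 61x² + 112x − 44) ÷ lead(D) = 9x³ ÷ −x² = −9x. Subtract (−9x)·D = 9x³ − 54x² + 63x. Remainder: −7x² + 49x − 44.
Step 3: lead(−7x² + 49x − 44) ÷ lead(D) = −7x² ÷ −x² = 7. Subtract (7)·D = −7x² + 42x − 49. Remainder: 7x + 5.

R = [7, 5]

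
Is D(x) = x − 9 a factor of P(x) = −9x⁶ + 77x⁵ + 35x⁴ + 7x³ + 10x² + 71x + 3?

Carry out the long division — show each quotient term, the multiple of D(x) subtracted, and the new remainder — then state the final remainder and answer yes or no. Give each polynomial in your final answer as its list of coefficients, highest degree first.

R = [-6], so D(x) is not a factor of P(x). no

Step 1: lead(−9x⁶ + 77x⁵ + 35x⁴ + 7x³ + 10x² + 71x + 3) ÷ lead(D) = −9x⁶ ÷ x = −9x⁵. Subtract (−9x⁵)·D = −9x⁶ + 81x⁵. Remainder: −4x⁵ + 35x⁴ + 7x³ + 10x² + 71x + 3.
Step 2: lead(−4x⁵ + 35x⁴ + 7x³ + 10x² + 71x + 3) ÷ lead(D) = −4x⁵ ÷ x = −4x⁴. Subtract (−4x⁴)·D = −4x⁵ + 36x⁴. Remainder: −x⁴ + 7x³ + 10x² + 71x + 3.
Step 3: lead(−x⁴ + 7x³ + 10x² + 71x + 3) ÷ lead(D) = −x⁴ ÷ x = −x³. Subtract (−x³)·D = −x⁴ + 9x³. Remainder: −2x³ + 10x² + 71x + 3.
Step 4: lead(−2x³ + 10x² + 71x + 3) ÷ lead(D) = −2x³ ÷ x = −2x². Subtract (−2x²)·D = −2x³ + 18x². Remainder: −8x² + 71x + 3.
Step 5: lead(−8x² + 71x + 3) ÷ lead(D) = −8x² ÷ x = −8x. Subtract (−8x)·D = −8x² + 72x. Remainder: −x + 3.
Step 6: lead(−x + 3) ÷ lead(D) = −x ÷ x = −1. Subtract (−1)·D = −x + 9. Remainder: −6.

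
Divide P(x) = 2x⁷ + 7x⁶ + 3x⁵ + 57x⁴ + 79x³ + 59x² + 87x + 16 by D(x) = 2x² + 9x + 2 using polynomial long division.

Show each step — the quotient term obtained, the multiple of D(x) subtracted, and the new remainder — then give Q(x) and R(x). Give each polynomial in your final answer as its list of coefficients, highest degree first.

Q = [1, -1, 5, 7, 3, 9]; R = [-2]

Step 1: lead(2x⁷ + 7x⁶ + 3x⁵ + 57x⁴ + 79x³ + 59x² + 87x + 16) ÷ lead(D) = 2x⁷ ÷ 2x² = x⁵. Subtract (x⁵)·D = 2x⁷ + 9x⁶ + 2x⁵. Remainder: −2x⁶ + x⁵ + 57x⁴ + 79x³ + 59x² + 87x + 16.
Step 2: lead(−2x⁶ + x⁵ + 57x⁴ + 79x³ + 59x² + 87x + 16) ÷ lead(D) = −2x⁶ ÷ 2x² = −x⁴. Subtract (−x⁴)·D = −2x⁶ − 9x⁵ − 2x⁴. Remainder: 10x⁵ + 59x⁴ + 79x³ + 59x² + 87x + 16.
Step 3: lead(10x⁵ + 59x⁴ + 79x³ + 59x² + 87x + 16) ÷ lead(D) = 10x⁵ ÷ 2x² = 5x³. Subtract (5x³)·D = 10x⁵ + 45x⁴ + 10x³. Remainder: 14x⁴ + 69x³ + 59x² + 87x + 16.
Step 4: lead(14x⁴ + 69x³ + 59x² + 87x + 16) ÷ lead(D) = 14x⁴ ÷ 2x² = 7x². Subtract (7x²)·D = 14x⁴ + 63x³ + 14x². Remainder: 6x³ + 45x² + 87x + 16.
Step 5: lead(6x³ + 45x² + 87x + 16) ÷ lead(D) = 6x³ ÷ 2x² = 3x. Subtract (3x)·D = 6x³ + 27x² + 6x. Remainder: 18x² + 81x + 16.
Step 6: lead(18x² + 81x + 16) ÷ lead(D) = 18x² ÷ 2x² = 9. Subtract (9)·D = 18x² + 81x + 18. Remainder: −2.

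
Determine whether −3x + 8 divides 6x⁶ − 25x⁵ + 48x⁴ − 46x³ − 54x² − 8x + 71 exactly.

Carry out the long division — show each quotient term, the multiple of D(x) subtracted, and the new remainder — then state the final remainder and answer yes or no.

R(x) = 7, so D(x) is not a factor of P(x). no

Step 1: lead(6x⁶ − 25x⁵ + 48x⁴ − 46x³ − 54x² − 8x + 71) ÷ lead(D) = 6x⁶ ÷ −3x = −2x⁵. Subtract (−2x⁵)·D = 6x⁶ − 16x⁵. Remainder: −9x⁵ + 48x⁴ − 46x³ − 54x² − 8x + 71.
Step 2: lead(−9x⁵ + 48x⁴ − 46x³ − 54x² − 8x + 71) ÷ lead(D) = −9x⁵ ÷ −3x = 3x⁴. Subtract (3x⁴)·D = −9x⁵ + 24x⁴. Remainder: 24x⁴ − 46x³ − 54x² − 8x + 71.
Step 3: lead(24x⁴ − 46x³ − 54x² − 8x + 71) ÷ lead(D) = 24x⁴ ÷ −3x = −8x³. Subtract (−8x³)·D = 24x⁴ − 64x³. Remainder: 18x³ − 54x² − 8x + 71.
Step 4: lead(18x³ − 54x² − 8x + 71) ÷ lead(D) = 18x³ ÷ −3x = −6x². Subtract (−6x²)·D = 18x³ − 48x². Remainder: −6x² − 8x + 71.
Step 5: lead(−6x² − 8x + 71) ÷ lead(D) = −6x² ÷ −3x = 2x. Subtract (2x)·D = −6x² + 16x. Remainder: −24x + 71.
Step 6: lead(−24x + 71) ÷ lead(D) = −24x ÷ −3x = 8. Subtract (8)·D = −24x + 64. Remainder: 7.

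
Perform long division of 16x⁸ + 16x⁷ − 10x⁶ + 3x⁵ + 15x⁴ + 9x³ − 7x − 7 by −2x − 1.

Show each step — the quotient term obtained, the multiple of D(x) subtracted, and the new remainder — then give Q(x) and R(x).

Step 1: lead(16x⁸ + 16x⁷ − 10x⁶ + 3x⁵ + 15x⁴ + 9x³ − 7x − 7) ÷ lead(D) = 16x⁸ ÷ −2x = −8x⁷. Subtract (−8x⁷)·D = 16x⁸ + 8x⁷. Remainder: 8x⁷ − 10x⁶ + 3x⁵ + 15x⁴ + 9x³ − 7x − 7.
Step 2: lead(8x⁷ − 10x⁶ + 3x⁵ + 15x⁴ + 9x³ − 7x − 7) ÷ lead(D) = 8x⁷ ÷ −2x = −4x⁶. Subtract (−4x⁶)·D = 8x⁷ + 4x⁶. Remainder: −14x⁶ + 3x⁵ + 15x⁴ + 9x³ − 7x − 7.
Step 3: lead(−14x⁶ + 3x⁵ + 15x⁴ + 9x³ − 7x − 7) ÷ lead(D) = −14x⁶ ÷ −2x = 7x⁵. Subtract (7x⁵)·D = −14x⁶ − 7x⁵. Remainder: 10x⁵ + 15x⁴ + 9x³ − 7x − 7.
Step 4: lead(10x⁵ + 15x⁴ + 9x³ − 7x − 7) ÷ lead(D) = 10x⁵ ÷ −2x = −5x⁴. Subtract (−5x⁴)·D = 10x⁵ + 5x⁴. Remainder: 10x⁴ + 9x³ − 7x − 7.
Step 5: lead(10x⁴ + 9x³ − 7x − 7) ÷ lead(D) = 10x⁴ ÷ −2x = −5x³. Subtract (−5x³)·D = 10x⁴ + 5x³. Remainder: 4x³ − 7x − 7.
Step 6: lead(4x³ − 7x − 7) ÷ lead(D) = 4x³ ÷ −2x = −2x². Subtract (−2x²)·D = 4x³ + 2x². Remainder: −2x² − 7x − 7.
Step 7: lead(−2x² − 7x − 7) ÷ lead(D) = −2x² ÷ −2x = x. Subtract (x)·D = −2x² − x. Remainder: −6x − 7.
Step 8: lead(−6x − 7) ÷ lead(D) = −6x ÷ −2x = 3. Subtract (3)·D = −6x − 3. Remainder: −4.

Q(x) = −8x⁷ − 4x⁶ + 7x⁵ − 5x⁴ − 5x³ − 2x² + x + 3; R(x) = −4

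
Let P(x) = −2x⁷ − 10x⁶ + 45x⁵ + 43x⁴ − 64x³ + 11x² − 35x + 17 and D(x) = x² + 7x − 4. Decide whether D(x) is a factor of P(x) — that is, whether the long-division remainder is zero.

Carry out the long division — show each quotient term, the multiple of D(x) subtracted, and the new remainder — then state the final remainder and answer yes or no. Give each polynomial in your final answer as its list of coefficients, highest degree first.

Step 1: lead(−2x⁷ − 10x⁶ + 45x⁵ + 43x⁴ − 64x³ + 11x² − 35x + 17) ÷ lead(D) = −2x⁷ ÷ x² = −2x⁵. Subtract (−2x⁵)·D = −2x⁷ − 14x⁶ + 8x⁵. Remainder: 4x⁶ + 37x⁵ + 43x⁴ − 64x³ + 11x² − 35x + 17.
Step 2: lead(4x⁶ + 37x⁵ + 43x⁴ − 64x³ + 11x² − 35x + 17) ÷ lead(D) = 4x⁶ ÷ x² = 4x⁴. Subtract (4x⁴)·D = 4x⁶ + 28x⁵ − 16x⁴. Remainder: 9x⁵ + 59x⁴ − 64x³ + 11x² − 35x + 17.
Step 3: lead(9x⁵ + 59x⁴ − 64x³ + 11x² − 35x + 17) ÷ lead(D) = 9x⁵ ÷ x² = 9x³. Subtract (9x³)·D = 9x⁵ + 63x⁴ − 36x³. Remainder: −4x⁴ − 28x³ + 11x² − 35x + 17.
Step 4: lead(−4x⁴ − 28x³ + 11x² − 35x + 17) ÷ lead(D) = −4x⁴ ÷ x² = −4x². Subtract (−4x²)·D = −4x⁴ − 28x³ + 16x². Remainder: −5x² − 35x + 17.
Step 5: lead(−5x² − 35x + 17) ÷ lead(D) = −5x² ÷ x² = −5. Subtract (−5)·D = −5x² − 35x + 20. Remainder: −3.

R = [-3], so D(x) is not a factor of P(x). no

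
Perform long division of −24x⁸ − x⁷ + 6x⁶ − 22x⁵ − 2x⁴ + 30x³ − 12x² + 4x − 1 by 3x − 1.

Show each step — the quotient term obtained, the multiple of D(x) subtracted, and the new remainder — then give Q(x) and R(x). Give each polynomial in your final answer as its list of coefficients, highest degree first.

Q = [-8, -3, 1, -7, -3, 9, -1, 1]; R = [0]

Step 1: lead(−24x⁸ − x⁷ + 6x⁶ − 22x⁵ − 2x⁴ + 30x³ − 12x² + 4x − 1) ÷ lead(D) = −24x⁸ ÷ 3x = −8x⁷. Subtract (−8x⁷)·D = −24x⁸ + 8x⁷. Remainder: −9x⁷ + 6x⁶ − 22x⁵ − 2x⁴ + 30x³ − 12x² + 4x − 1.
Step 2: lead(−9x⁷ + 6x⁶ − 22x⁵ − 2x⁴ + 30x³ − 12x² + 4x − 1) ÷ lead(D) = −9x⁷ ÷ 3x = −3x⁶. Subtract (−3x⁶)·D = −9x⁷ + 3x⁶. Remainder: 3x⁶ − 22x⁵ − 2x⁴ + 30x³ − 12x² + 4x − 1.
Step 3: lead(3x⁶ − 22x⁵ − 2x⁴ + 30x³ − 12x² + 4x − 1) ÷ lead(D) = 3x⁶ ÷ 3x = x⁵. Subtract (x⁵)·D = 3x⁶ − x⁵. Remainder: −21x⁵ − 2x⁴ + 30x³ − 12x² + 4x − 1.
Step 4: lead(−21x⁵ − 2x⁴ + 30x³ − 12x² + 4x − 1) ÷ lead(D) = −21x⁵ ÷ 3x = −7x⁴. Subtract (−7x⁴)·D = −21x⁵ + 7x⁴. Remainder: −9x⁴ + 30x³ − 12x² + 4x − 1.
Step 5: lead(−9x⁴ + 30x³ − 12x² + 4x − 1) ÷ lead(D) = −9x⁴ ÷ 3x = −3x³. Subtract (−3x³)·D = −9x⁴ + 3x³. Remainder: 27x³ − 12x² + 4x − 1.
Step 6: lead(27x³ − 12x² + 4x − 1) ÷ lead(D) = 27x³ ÷ 3x = 9x². Subtract (9x²)·D = 27x³ − 9x². Remainder: −3x² + 4x − 1.
Step 7: lead(−3x² + 4x − 1) ÷ lead(D) = −3x² ÷ 3x = −x. Subtract (−x)·D = −3x² + x. Remainder: 3x − 1.
Step 8: lead(3x − 1) ÷ lead(D) = 3x ÷ 3x = 1. Subtract (1)·D = 3x − 1. Remainder: 0.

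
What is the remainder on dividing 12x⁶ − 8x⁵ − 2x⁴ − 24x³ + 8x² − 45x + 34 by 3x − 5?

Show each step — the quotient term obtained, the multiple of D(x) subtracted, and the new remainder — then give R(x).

R(x) = 9

Step 1: lead(12x⁶ − 8x⁵ − 2x⁴ − 24x³ + 8x² − 45x + 34) ÷ lead(D) = 12x⁶ ÷ 3x = 4x⁵. Subtract (4x⁵)·D = 12x⁶ − 20x⁵. Remainder: 12x⁵ − 2x⁴ − 24x³ + 8x² − 45x + 34.
Step 2: lead(12x⁵ − 2x⁴ − 24x³ + 8x² − 45x + 34) ÷ lead(D) = 12x⁵ ÷ 3x = 4x⁴. Subtract (4x⁴)·D = 12x⁵ − 20x⁴. Remainder: 18x⁴ − 24x³ + 8x² − 45x + 34.
Step 3: lead(18x⁴ − 24x³ + 8x² − 45x + 34) ÷ lead(D) = 18x⁴ ÷ 3x = 6x³. Subtract (6x³)·D = 18x⁴ − 30x³. Remainder: 6x³ + 8x² − 45x + 34.
Step 4: lead(6x³ + 8x² − 45x + 34) ÷ lead(D) = 6x³ ÷ 3x = 2x². Subtract (2x²)·D = 6x³ − 10x². Remainder: 18x² − 45x + 34.
Step 5: lead(18x² − 45x + 34) ÷ lead(D) = 18x² ÷ 3x = 6x. Subtract (6x)·D = 18x² − 30x. Remainder: −15x + 34.
Step 6: lead(−15x + 34) ÷ lead(D) = −15x ÷ 3x = −5. Subtract (−5)·D = −15x + 25. Remainder: 9.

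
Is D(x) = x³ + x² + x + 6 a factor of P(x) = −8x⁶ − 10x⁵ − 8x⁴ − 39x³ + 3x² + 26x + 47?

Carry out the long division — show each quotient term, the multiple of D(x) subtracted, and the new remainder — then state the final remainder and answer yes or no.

R(x) = 4x² + 5x − 7, so D(x) is not a factor of P(x). no

Step 1: lead(−8x⁶ − 10x⁵ − 8x⁴ − 39x³ + 3x² + 26x + 47) ÷ lead(D) = −8x⁶ ÷ x³ = −8x³. Subtract (−8x³)·D = −8x⁶ − 8x⁵ − 8x⁴ − 48x³. Remainder: −2x⁵ + 9x³ + 3x² + 26x + 47.
Step 2: lead(−2x⁵ + 9x³ + 3x² + 26x + 47) ÷ lead(D) = −2x⁵ ÷ x³ = −2x². Subtract (−2x²)·D = −2x⁵ − 2x⁴ − 2x³ − 12x². Remainder: 2x⁴ + 11x³ + 15x² + 26x + 47.
Step 3: lead(2x⁴ + 11x³ + 15x² + 26x + 47) ÷ lead(D) = 2x⁴ ÷ x³ = 2x. Subtract (2x)·D = 2x⁴ + 2x³ + 2x² + 12x. Remainder: 9x³ + 13x² + 14x + 47.
Step 4: lead(9x³ + 13x² + 14x + 47) ÷ lead(D) = 9x³ ÷ x³ = 9. Subtract (9)·D = 9x³ + 9x² + 9x + 54. Remainder: 4x² + 5x − 7.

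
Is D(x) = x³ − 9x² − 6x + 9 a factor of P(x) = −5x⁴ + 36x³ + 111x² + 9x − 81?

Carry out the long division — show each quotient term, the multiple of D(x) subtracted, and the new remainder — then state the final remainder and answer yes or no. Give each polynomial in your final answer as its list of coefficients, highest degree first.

Step 1: lead(−5x⁴ + 36x³ + 111x² + 9x − 81) ÷ lead(D) = −5x⁴ ÷ x³ = −5x. Subtract (−5x)·D = −5x⁴ + 45x³ + 30x² − 45x. Remainder: −9x³ + 81x² + 54x − 81.
Step 2: lead(−9x³ + 81x² + 54x − 81) ÷ lead(D) = −9x³ ÷ x³ = −9. Subtract (−9)·D = −9x³ + 81x² + 54x − 81. Remainder: 0.

R = [0], so D(x) is a factor of P(x). yes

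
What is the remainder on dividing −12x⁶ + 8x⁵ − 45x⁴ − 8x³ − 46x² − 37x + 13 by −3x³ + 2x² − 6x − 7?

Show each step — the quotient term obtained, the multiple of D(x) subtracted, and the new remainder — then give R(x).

R(x) = −1

Step 1: lead(−12x⁶ + 8x⁵ − 45x⁴ − 8x³ − 46x² − 37x + 13) ÷ lead(D) = −12x⁶ ÷ −3x³ = 4x³. Subtract (4x³)·D = −12x⁶ + 8x⁵ − 24x⁴ − 28x³. Remainder: −21x⁴ + 20x³ − 46x² − 37x + 13.
Step 2: lead(−21x⁴ + 20x³ − 46x² − 37x + 13) ÷ lead(D) = −21x⁴ ÷ −3x³ = 7x. Subtract (7x)·D = −21x⁴ + 14x³ − 42x² − 49x. Remainder: 6x³ − 4x² + 12x + 13.
Step 3: lead(6x³ − 4x² + 12x + 13) ÷ lead(D) = 6x³ ÷ −3x³ = −2. Subtract (−2)·D = 6x³ − 4x² + 12x + 14. Remainder: −1.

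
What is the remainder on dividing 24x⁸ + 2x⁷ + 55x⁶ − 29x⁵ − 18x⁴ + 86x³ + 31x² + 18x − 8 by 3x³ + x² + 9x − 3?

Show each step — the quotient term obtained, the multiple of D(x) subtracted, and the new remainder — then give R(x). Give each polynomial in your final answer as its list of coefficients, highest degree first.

Step 1: lead(24x⁸ + 2x⁷ + 55x⁶ − 29x⁵ − 18x⁴ + 86x³ + 31x² + 18x − 8) ÷ lead(D) = 24x⁸ ÷ 3x³ = 8x⁵. Subtract (8x⁵)·D = 24x⁸ + 8x⁷ + 72x⁶ − 24x⁵. Remainder: −6x⁷ − 17x⁶ − 5x⁵ − 18x⁴ + 86x³ + 31x² + 18x − 8.
Step 2: lead(−6x⁷ − 17x⁶ − 5x⁵ − 18x⁴ + 86x³ + 31x² + 18x − 8) ÷ lead(D) = −6x⁷ ÷ 3x³ = −2x⁴. Subtract (−2x⁴)·D = −6x⁷ − 2x⁶ − 18x⁵ + 6x⁴. Remainder: −15x⁶ + 13x⁵ − 24x⁴ + 86x³ + 31x² + 18x − 8.
Step 3: lead(−15x⁶ + 13x⁵ − 24x⁴ + 86x³ + 31x² + 18x − 8) ÷ lead(D) = −15x⁶ ÷ 3x³ = −5x³. Subtract (−5x³)·D = −15x⁶ − 5x⁵ − 45x⁴ + 15x³. Remainder: 18x⁵ + 21x⁴ + 71x³ + 31x² + 18x − 8.
Step 4: lead(18x⁵ + 21x⁴ + 71x³ + 31x² + 18x − 8) ÷ lead(D) = 18x⁵ ÷ 3x³ = 6x². Subtract (6x²)·D = 18x⁵ + 6x⁴ + 54x³ − 18x². Remainder: 15x⁴ + 17x³ + 49x² + 18x − 8.
Step 5: lead(15x⁴ + 17x³ + 49x² + 18x − 8) ÷ lead(D) = 15x⁴ ÷ 3x³ = 5x. Subtract (5x)·D = 15x⁴ + 5x³ + 45x² − 15x. Remainder: 12x³ + 4x² + 33x − 8.
Step 6: lead(12x³ + 4x² + 33x − 8) ÷ lead(D) = 12x³ ÷ 3x³ = 4. Subtract (4)·D = 12x³ + 4x² + 36x − 12. Remainder: −3x + 4.

R = [-3, 4]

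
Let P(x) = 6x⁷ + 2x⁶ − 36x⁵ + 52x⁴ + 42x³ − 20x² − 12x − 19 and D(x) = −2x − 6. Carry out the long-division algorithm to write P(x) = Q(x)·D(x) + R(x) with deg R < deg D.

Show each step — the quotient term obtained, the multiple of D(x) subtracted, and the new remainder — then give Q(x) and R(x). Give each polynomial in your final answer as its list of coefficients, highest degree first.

Q = [-3, 8, -6, -8, 3, 1, 3]; R = [-1]

Step 1: lead(6x⁷ + 2x⁶ − 36x⁵ + 52x⁴ + 42x³ − 20x² − 12x − 19) ÷ lead(D) = 6x⁷ ÷ −2x = −3x⁶. Subtract (−3x⁶)·D = 6x⁷ + 18x⁶. Remainder: −16x⁶ − 36x⁵ + 52x⁴ + 42x³ − 20x² − 12x − 19.
Step 2: lead(−16x⁶ − 36x⁵ + 52x⁴ + 42x³ − 20x² − 12x − 19) ÷ lead(D) = −16x⁶ ÷ −2x = 8x⁵. Subtract (8x⁵)·D = −16x⁶ − 48x⁵. Remainder: 12x⁵ + 52x⁴ + 42x³ − 20x² − 12x − 19.
Step 3: lead(12x⁵ + 52x⁴ + 42x³ − 20x² − 12x − 19) ÷ lead(D) = 12x⁵ ÷ −2x = −6x⁴. Subtract (−6x⁴)·D = 12x⁵ + 36x⁴. Remainder: 16x⁴ + 42x³ − 20x² − 12x − 19.
Step 4: lead(16x⁴ + 42x³ − 20x² − 12x − 19) ÷ lead(D) = 16x⁴ ÷ −2x = −8x³. Subtract (−8x³)·D = 16x⁴ + 48x³. Remainder: −6x³ − 20x² − 12x − 19.
Step 5: lead(−6x³ − 20x² − 12x − 19) ÷ lead(D) = −6x³ ÷ −2x = 3x². Subtract (3x²)·D = −6x³ − 18x². Remainder: −2x² − 12x − 19.
Step 6: lead(−2x² − 12x − 19) ÷ lead(D) = −2x² ÷ −2x = x. Subtract (x)·D = −2x² − 6x. Remainder: −6x − 19.
Step 7: lead(−6x − 19) ÷ lead(D) = −6x ÷ −2x = 3. Subtract (3)·D = −6x − 18. Remainder: −1.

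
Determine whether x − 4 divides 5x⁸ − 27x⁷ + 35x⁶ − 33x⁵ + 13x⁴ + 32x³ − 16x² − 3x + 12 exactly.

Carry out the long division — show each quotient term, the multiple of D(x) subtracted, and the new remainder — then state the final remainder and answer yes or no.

Step 1: lead(5x⁸ − 27x⁷ + 35x⁶ − 33x⁵ + 13x⁴ + 32x³ − 16x² − 3x + 12) ÷ lead(D) = 5x⁸ ÷ x = 5x⁷. Subtract (5x⁷)·D = 5x⁸ − 20x⁷. Remainder: −7x⁷ + 35x⁶ − 33x⁵ + 13x⁴ + 32x³ − 16x² − 3x + 12.
Step 2: lead(−7x⁷ + 35x⁶ − 33x⁵ + 13x⁴ + 32x³ − 16x² − 3x + 12) ÷ lead(D) = −7x⁷ ÷ x = −7x⁶. Subtract (−7x⁶)·D = −7x⁷ + 28x⁶. Remainder: 7x⁶ − 33x⁵ + 13x⁴ + 32x³ − 16x² − 3x + 12.
Step 3: lead(7x⁶ − 33x⁵ + 13x⁴ + 32x³ − 16x² − 3x + 12) ÷ lead(D) = 7x⁶ ÷ x = 7x⁵. Subtract (7x⁵)·D = 7x⁶ − 28x⁵. Remainder: −5x⁵ + 13x⁴ + 32x³ − 16x² − 3x + 12.
Step 4: lead(−5x⁵ + 13x⁴ + 32x³ − 16x² − 3x + 12) ÷ lead(D) = −5x⁵ ÷ x = −5x⁴. Subtract (−5x⁴)·D = −5x⁵ + 20x⁴. Remainder: −7x⁴ + 32x³ − 16x² − 3x + 12.
Step 5: lead(−7x⁴ + 32x³ − 16x² − 3x + 12) ÷ lead(D) = −7x⁴ ÷ x = −7x³. Subtract (−7x³)·D = −7x⁴ + 28x³. Remainder: 4x³ − 16x² − 3x + 12.
Step 6: lead(4x³ − 16x² − 3x + 12) ÷ lead(D) = 4x³ ÷ x = 4x². Subtract (4x²)·D = 4x³ − 16x². Remainder: −3x + 12.
Step 7: lead(−3x + 12) ÷ lead(D) = −3x ÷ x = −3. Subtract (−3)·D = −3x + 12. Remainder: 0.

R(x) = 0, so D(x) is a factor of P(x). yes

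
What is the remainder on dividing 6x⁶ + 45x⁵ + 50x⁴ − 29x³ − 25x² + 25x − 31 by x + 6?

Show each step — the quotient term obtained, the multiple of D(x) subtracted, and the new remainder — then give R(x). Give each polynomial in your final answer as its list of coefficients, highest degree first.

R = [-1]

Step 1: lead(6x⁶ + 45x⁵ + 50x⁴ − 29x³ − 25x² + 25x − 31) ÷ lead(D) = 6x⁶ ÷ x = 6x⁵. Subtract (6x⁵)·D = 6x⁶ + 36x⁵. Remainder: 9x⁵ + 50x⁴ − 29x³ − 25x² + 25x − 31.
Step 2: lead(9x⁵ + 50x⁴ − 29x³ − 25x² + 25x − 31) ÷ lead(D) = 9x⁵ ÷ x = 9x⁴. Subtract (9x⁴)·D = 9x⁵ + 54x⁴. Remainder: −4x⁴ − 29x³ − 25x² + 25x − 31.
Step 3: lead(−4x⁴ − 29x³ − 25x² + 25x − 31) ÷ lead(D) = −4x⁴ ÷ x = −4x³. Subtract (−4x³)·D = −4x⁴ − 24x³. Remainder: −5x³ − 25x² + 25x − 31.
Step 4: lead(−5x³ − 25x² + 25x − 31) ÷ lead(D) = −5x³ ÷ x = −5x². Subtract (−5x²)·D = −5x³ − 30x². Remainder: 5x² + 25x − 31.
Step 5: lead(5x² + 25x − 31) ÷ lead(D) = 5x² ÷ x = 5x. Subtract (5x)·D = 5x² + 30x. Remainder: −5x − 31.
Step 6: lead(−5x − 31) ÷ lead(D) = −5x ÷ x = −5. Subtract (−5)·D = −5x − 30. Remainder: −1.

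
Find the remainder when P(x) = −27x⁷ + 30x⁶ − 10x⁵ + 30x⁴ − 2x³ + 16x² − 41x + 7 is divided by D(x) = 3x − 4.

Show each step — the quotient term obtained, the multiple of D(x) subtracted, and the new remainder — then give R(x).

Step 1: lead(−27x⁷ + 30x⁶ − 10x⁵ + 30x⁴ − 2x³ + 16x² − 41x + 7) ÷ lead(D) = −27x⁷ ÷ 3x = −9x⁶. Subtract (−9x⁶)·D = −27x⁷ + 36x⁶. Remainder: −6x⁶ − 10x⁵ + 30x⁴ − 2x³ + 16x² − 41x + 7.
Step 2: lead(−6x⁶ − 10x⁵ + 30x⁴ − 2x³ + 16x² − 41x + 7) ÷ lead(D) = −6x⁶ ÷ 3x = −2x⁵. Subtract (−2x⁵)·D = −6x⁶ + 8x⁵. Remainder: −18x⁵ + 30x⁴ − 2x³ + 16x² − 41x + 7.
Step 3: lead(−18x⁵ + 30x⁴ − 2x³ + 16x² − 41x + 7) ÷ lead(D) = −18x⁵ ÷ 3x = −6x⁴. Subtract (−6x⁴)·D = −18x⁵ + 24x⁴. Remainder: 6x⁴ − 2x³ + 16x² − 41x + 7.
Step 4: lead(6x⁴ − 2x³ + 16x² − 41x + 7) ÷ lead(D) = 6x⁴ ÷ 3x = 2x³. Subtract (2x³)·D = 6x⁴ − 8x³. Remainder: 6x³ + 16x² − 41x + 7.
Step 5: lead(6x³ + 16x² − 41x + 7) ÷ lead(D) = 6x³ ÷ 3x = 2x². Subtract (2x²)·D = 6x³ − 8x². Remainder: 24x² − 41x + 7.
Step 6: lead(24x² − 41x + 7) ÷ lead(D) = 24x² ÷ 3x = 8x. Subtract (8x)·D = 24x² − 32x. Remainder: −9x + 7.
Step 7: lead(−9x + 7) ÷ lead(D) = −9x ÷ 3x = −3. Subtract (−3)·D = −9x + 12. Remainder: −5.

R(x) = −5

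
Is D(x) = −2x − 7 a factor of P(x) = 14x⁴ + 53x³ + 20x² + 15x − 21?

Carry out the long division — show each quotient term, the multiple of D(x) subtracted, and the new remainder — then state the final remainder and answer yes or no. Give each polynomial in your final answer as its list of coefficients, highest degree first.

Step 1: lead(14x⁴ + 53x³ + 20x² + 15x − 21) ÷ lead(D) = 14x⁴ ÷ −2x = −7x³. Subtract (−7x³)·D = 14x⁴ + 49x³. Remainder: 4x³ + 20x² + 15x − 21.
Step 2: lead(4x³ + 20x² + 15x − 21) ÷ lead(D) = 4x³ ÷ −2x = −2x². Subtract (−2x²)·D = 4x³ + 14x². Remainder: 6x² + 15x − 21.
Step 3: lead(6x² + 15x − 21) ÷ lead(D) = 6x² ÷ −2x = −3x. Subtract (−3x)·D = 6x² + 21x. Remainder: −6x − 21.
Step 4: lead(−6x − 21) ÷ lead(D) = −6x ÷ −2x = 3. Subtract (3)·D = −6x − 21. Remainder: 0.

R = [0], so D(x) is a factor of P(x). yes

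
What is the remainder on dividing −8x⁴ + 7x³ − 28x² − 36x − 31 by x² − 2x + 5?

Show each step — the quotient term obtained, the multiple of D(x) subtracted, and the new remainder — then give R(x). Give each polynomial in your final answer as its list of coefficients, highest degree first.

Step 1: lead(−8x⁴ + 7x³ − 28x² − 36x − 31) ÷ lead(D) = −8x⁴ ÷ x² = −8x². Subtract (−8x²)·D = −8x⁴ + 16x³ − 40x². Remainder: −9x³ + 12x² − 36x − 31.
Step 2: lead(−9x³ + 12x² − 36x − 31) ÷ lead(D) = −9x³ ÷ x² = −9x. Subtract (−9x)·D = −9x³ + 18x² − 45x. Remainder: −6x² + 9x − 31.
Step 3: lead(−6x² + 9x − 31) ÷ lead(D) = −6x² ÷ x² = −6. Subtract (−6)·D = −6x² + 12x − 30. Remainder: −3x − 1.

R = [-3, -1]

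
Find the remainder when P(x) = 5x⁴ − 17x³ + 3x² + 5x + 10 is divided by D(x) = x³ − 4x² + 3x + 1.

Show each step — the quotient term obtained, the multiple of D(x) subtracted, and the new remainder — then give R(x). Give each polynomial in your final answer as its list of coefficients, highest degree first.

Step 1: lead(5x⁴ − 17x³ + 3x² + 5x + 10) ÷ lead(D) = 5x⁴ ÷ x³ = 5x. Subtract (5x)·D = 5x⁴ − 20x³ + 15x² + 5x. Remainder: 3x³ − 12x² + 10.
Step 2: lead(3x³ − 12x² + 10) ÷ lead(D) = 3x³ ÷ x³ = 3. Subtract (3)·D = 3x³ − 12x² + 9x + 3. Remainder: −9x + 7.

R = [-9, 7]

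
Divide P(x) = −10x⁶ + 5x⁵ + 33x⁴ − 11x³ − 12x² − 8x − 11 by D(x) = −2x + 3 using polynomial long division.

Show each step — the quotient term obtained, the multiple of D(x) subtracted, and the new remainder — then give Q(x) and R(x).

Step 1: lead(−10x⁶ + 5x⁵ + 33x⁴ − 11x³ − 12x² − 8x − 11) ÷ lead(D) = −10x⁶ ÷ −2x = 5x⁵. Subtract (5x⁵)·D = −10x⁶ + 15x⁵. Remainder: −10x⁵ + 33x⁴ − 11x³ − 12x² − 8x − 11.
Step 2: lead(−10x⁵ + 33x⁴ − 11x³ − 12x² − 8x − 11) ÷ lead(D) = −10x⁵ ÷ −2x = 5x⁴. Subtract (5x⁴)·D = −10x⁵ + 15x⁴. Remainder: 18x⁴ − 11x³ − 12x² − 8x − 11.
Step 3: lead(18x⁴ − 11x³ − 12x² − 8x − 11) ÷ lead(D) = 18x⁴ ÷ −2x = −9x³. Subtract (−9x³)·D = 18x⁴ − 27x³. Remainder: 16x³ − 12x² − 8x − 11.
Step 4: lead(16x³ − 12x² − 8x − 11) ÷ lead(D) = 16x³ ÷ −2x = −8x². Subtract (−8x²)·D = 16x³ − 24x². Remainder: 12x² − 8x − 11.
Step 5: lead(12x² − 8x − 11) ÷ lead(D) = 12x² ÷ −2x = −6x. Subtract (−6x)·D = 12x² − 18x. Remainder: 10x − 11.
Step 6: lead(10x − 11) ÷ lead(D) = 10x ÷ −2x = −5. Subtract (−5)·D = 10x − 15. Remainder: 4.

Q(x) = 5x⁵ + 5x⁴ − 9x³ − 8x² − 6x − 5; R(x) = 4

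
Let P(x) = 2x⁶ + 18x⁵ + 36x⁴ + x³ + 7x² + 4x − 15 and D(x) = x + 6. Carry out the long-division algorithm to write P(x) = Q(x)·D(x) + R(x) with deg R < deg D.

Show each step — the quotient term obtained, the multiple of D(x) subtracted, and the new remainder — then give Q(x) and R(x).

Step 1: lead(2x⁶ + 18x⁵ + 36x⁴ + x³ + 7x² + 4x − 15) ÷ lead(D) = 2x⁶ ÷ x = 2x⁵. Subtract (2x⁵)·D = 2x⁶ + 12x⁵. Remainder: 6x⁵ + 36x⁴ + x³ + 7x² + 4x − 15.
Step 2: lead(6x⁵ + 36x⁴ + x³ + 7x² + 4x − 15) ÷ lead(D) = 6x⁵ ÷ x = 6x⁴. Subtract (6x⁴)·D = 6x⁵ + 36x⁴. Remainder: x³ + 7x² + 4x − 15.
Step 3: lead(x³ + 7x² + 4x − 15) ÷ lead(D) = x³ ÷ x = x². Subtract (x²)·D = x³ + 6x². Remainder: x² + 4x − 15.
Step 4: lead(x² + 4x − 15) ÷ lead(D) = x² ÷ x = x. Subtract (x)·D = x² + 6x. Remainder: −2x − 15.
Step 5: lead(−2x − 15) ÷ lead(D) = −2x ÷ x = −2. Subtract (−2)·D = −2x − 12. Remainder: −3.

Q(x) = 2x⁵ + 6x⁴ + x² + x − 2; R(x) = −3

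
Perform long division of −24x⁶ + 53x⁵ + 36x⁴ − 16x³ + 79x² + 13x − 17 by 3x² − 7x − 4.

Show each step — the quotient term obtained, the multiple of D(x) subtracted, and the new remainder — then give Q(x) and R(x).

Step 1: lead(−24x⁶ + 53x⁵ + 36x⁴ − 16x³ + 79x² + 13x − 17) ÷ lead(D) = −24x⁶ ÷ 3x² = −8x⁴. Subtract (−8x⁴)·D = −24x⁶ + 56x⁵ + 32x⁴. Remainder: −3x⁵ + 4x⁴ − 16x³ + 79x² + 13x − 17.
Step 2: lead(−3x⁵ + 4x⁴ − 16x³ + 79x² + 13x − 17) ÷ lead(D) = −3x⁵ ÷ 3x² = −x³. Subtract (−x³)·D = −3x⁵ + 7x⁴ + 4x³. Remainder: −3x⁴ − 20x³ + 79x² + 13x − 17.
Step 3: lead(−3x⁴ − 20x³ + 79x² + 13x − 17) ÷ lead(D) = −3x⁴ ÷ 3x² = −x². Subtract (−x²)·D = −3x⁴ + 7x³ + 4x². Remainder: −27x³ + 75x² + 13x − 17.
Step 4: lead(−27x³ + 75x² + 13x − 17) ÷ lead(D) = −27x³ ÷ 3x² = −9x. Subtract (−9x)·D = −27x³ + 63x² + 36x. Remainder: 12x² − 23x − 17.
Step 5: lead(12x² − 23x − 17) ÷ lead(D) = 12x² ÷ 3x² = 4. Subtract (4)·D = 12x² − 28x − 16. Remainder: 5x − 1.

Q(x) = −8x⁴ − x³ − x² − 9x + 4; R(x) = 5x − 1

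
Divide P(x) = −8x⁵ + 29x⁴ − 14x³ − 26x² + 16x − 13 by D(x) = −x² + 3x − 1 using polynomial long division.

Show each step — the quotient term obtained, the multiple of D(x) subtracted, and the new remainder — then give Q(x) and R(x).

Q(x) = 8x³ − 5x² − 9x + 4; R(x) = −5x − 9

Step 1: lead(−8x⁵ + 29x⁴ − 14x³ − 26x² + 16x − 13) ÷ lead(D) = −8x⁵ ÷ −x² = 8x³. Subtract (8x³)·D = −8x⁵ + 24x⁴ − 8x³. Remainder: 5x⁴ − 6x³ − 26x² + 16x − 13.
Step 2: lead(5x⁴ − 6x³ − 26x² + 16x − 13) ÷ lead(D) = 5x⁴ ÷ −x² = −5x². Subtract (−5x²)·D = 5x⁴ − 15x³ + 5x². Remainder: 9x³ − 31x² + 16x − 13.
Step 3: lead(9x³ − 31x² + 16x − 13) ÷ lead(D) = 9x³ ÷ −x² = −9x. Subtract (−9x)·D = 9x³ − 27x² + 9x. Remainder: −4x² + 7x − 13.
Step 4: lead(−4x² + 7x − 13) ÷ lead(D) = −4x² ÷ −x² = 4. Subtract (4)·D = −4x² + 12x − 4. Remainder: −5x − 9.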